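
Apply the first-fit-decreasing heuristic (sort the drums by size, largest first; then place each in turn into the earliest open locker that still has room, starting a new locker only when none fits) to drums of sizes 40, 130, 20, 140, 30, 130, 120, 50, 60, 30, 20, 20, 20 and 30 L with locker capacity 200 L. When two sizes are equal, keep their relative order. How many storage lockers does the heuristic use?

Sorted descending: 140, 130, 130, 120, 60, 50, 40, 30, 30, 30, 20, 20, 20, 20.
  140 → locker 1 (new)  [load 140/200]
  130 → locker 2 (new)  [load 130/200]
  130 → locker 3 (new)  [load 130/200]
  120 → locker 4 (new)  [load 120/200]
  60 → locker 1  [load 200/200]
  50 → locker 2  [load 180/200]
  40 → locker 3  [load 170/200]
  30 → locker 3  [load 200/200]
  30 → locker 4  [load 150/200]
  30 → locker 4  [load 180/200]
  20 → locker 2  [load 200/200]
  20 → locker 4  [load 200/200]
  20 → locker 5 (new)  [load 20/200]
  20 → locker 5  [load 40/200]
5 storage lockers opened.

5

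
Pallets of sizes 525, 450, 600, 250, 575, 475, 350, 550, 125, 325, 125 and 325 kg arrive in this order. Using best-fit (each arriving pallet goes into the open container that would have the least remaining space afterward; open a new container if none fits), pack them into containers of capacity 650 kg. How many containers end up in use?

  525 → container 1 (new)  [load 525/650]
  450 → container 2 (new)  [load 450/650]
  600 → container 3 (new)  [load 600/650]
  250 → container 4 (new)  [load 250/650]
  575 → container 5 (new)  [load 575/650]
  475 → container 6 (new)  [load 475/650]
  350 → container 4  [load 600/650]
  550 → container 7 (new)  [load 550/650]
  125 → container 1  [load 650/650]
  325 → container 8 (new)  [load 325/650]
  125 → container 6  [load 600/650]
  325 → container 8  [load 650/650]
8 containers opened.

8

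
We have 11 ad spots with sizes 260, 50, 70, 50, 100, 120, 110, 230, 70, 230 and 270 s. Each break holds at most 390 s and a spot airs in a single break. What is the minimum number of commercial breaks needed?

5

Total = 270 + 260 + 230 + 230 + 120 + 110 + 100 + 70 + 70 + 50 + 50 = 1560 s.
Lower bound: ⌈1560/390⌉ = 4 commercial breaks.
A packing using 5 commercial breaks:
  break 1: 270 + 120 = 390
  break 2: 260 + 110 = 370
  break 3: 230 + 100 + 50 = 380
  break 4: 230 + 70 + 70 = 370
  break 5: 50 = 50
No arrangement into 4 commercial breaks stays within capacity, so 5 is optimal.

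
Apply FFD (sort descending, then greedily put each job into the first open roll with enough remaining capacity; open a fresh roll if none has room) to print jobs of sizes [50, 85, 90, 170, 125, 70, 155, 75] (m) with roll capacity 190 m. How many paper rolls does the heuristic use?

5

Sorted descending: 170, 155, 125, 90, 85, 75, 70, 50.
  170 → roll 1 (new)  [load 170/190]
  155 → roll 2 (new)  [load 155/190]
  125 → roll 3 (new)  [load 125/190]
  90 → roll 4 (new)  [load 90/190]
  85 → roll 4  [load 175/190]
  75 → roll 5 (new)  [load 75/190]
  70 → roll 5  [load 145/190]
  50 → roll 3  [load 175/190]
5 paper rolls opened.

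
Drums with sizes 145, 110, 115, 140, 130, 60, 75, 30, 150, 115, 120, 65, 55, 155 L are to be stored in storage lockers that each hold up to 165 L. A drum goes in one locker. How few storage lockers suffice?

11

Total = 155 + 150 + 145 + 140 + 130 + 120 + 115 + 115 + 110 + 75 + 65 + 60 + 55 + 30 = 1465 L.
Lower bound: ⌈1465/165⌉ = 9 storage lockers.
A packing using 11 storage lockers:
  locker 1: 155 = 155
  locker 2: 150 = 150
  locker 3: 145 = 145
  locker 4: 140 = 140
  locker 5: 130 + 30 = 160
  locker 6: 120 = 120
  locker 7: 115 = 115
  locker 8: 115 = 115
  locker 9: 110 + 55 = 165
  locker 10: 75 + 65 = 140
  locker 11: 60 = 60
No arrangement into 10 storage lockers stays within capacity, so 11 is optimal.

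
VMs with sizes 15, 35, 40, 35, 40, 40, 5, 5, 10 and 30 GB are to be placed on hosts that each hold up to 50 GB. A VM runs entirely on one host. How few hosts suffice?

Total = 40 + 40 + 40 + 35 + 35 + 30 + 15 + 10 + 5 + 5 = 255 GB.
Lower bound: ⌈255/50⌉ = 6 hosts.
A packing using 6 hosts:
  host 1: 40 + 10 = 50
  host 2: 40 + 5 + 5 = 50
  host 3: 40 = 40
  host 4: 35 + 15 = 50
  host 5: 35 = 35
  host 6: 30 = 30
This matches the lower bound, so 6 is optimal.

6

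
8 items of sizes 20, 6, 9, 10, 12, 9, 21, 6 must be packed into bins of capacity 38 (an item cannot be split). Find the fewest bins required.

3

Total = 21 + 20 + 12 + 10 + 9 + 9 + 6 + 6 = 93.
Lower bound: ⌈93/38⌉ = 3 bins.
A packing using 3 bins:
  bin 1: 21 + 12 = 33
  bin 2: 20 + 10 + 6 = 36
  bin 3: 9 + 9 + 6 = 24
This matches the lower bound, so 3 is optimal.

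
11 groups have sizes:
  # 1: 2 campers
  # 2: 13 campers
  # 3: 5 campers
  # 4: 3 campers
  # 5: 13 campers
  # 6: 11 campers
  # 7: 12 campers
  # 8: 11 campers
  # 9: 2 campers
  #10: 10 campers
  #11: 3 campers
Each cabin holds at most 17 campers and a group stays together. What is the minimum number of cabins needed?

Total = 13 + 13 + 12 + 11 + 11 + 10 + 5 + 3 + 3 + 2 + 2 = 85 campers.
Lower bound: ⌈85/17⌉ = 5 cabins.
Also, 6 groups each exceed 17/2 campers, and no two of those can share a cabin, so at least 6 cabins are needed.
A packing using 6 cabins:
  cabin 1: 13 + 3 = 16
  cabin 2: 13 + 3 = 16
  cabin 3: 12 + 5 = 17
  cabin 4: 11 + 2 + 2 = 15
  cabin 5: 11 = 11
  cabin 6: 10 = 10
This matches the lower bound, so 6 is optimal.

6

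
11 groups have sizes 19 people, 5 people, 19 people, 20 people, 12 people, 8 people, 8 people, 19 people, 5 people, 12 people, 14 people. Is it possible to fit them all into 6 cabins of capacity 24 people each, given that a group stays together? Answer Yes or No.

No

Total = 141 people; ⌈141/24⌉ = 6.
The bound of 6 does not rule out 6, but exhaustive search shows no assignment into 6 cabins of capacity 24 people exists — the minimum is 7.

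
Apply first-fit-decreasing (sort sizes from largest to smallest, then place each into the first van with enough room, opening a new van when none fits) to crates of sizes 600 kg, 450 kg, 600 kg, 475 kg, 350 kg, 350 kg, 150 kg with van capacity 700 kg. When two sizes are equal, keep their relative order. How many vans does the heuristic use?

Sorted descending: 600, 600, 475, 450, 350, 350, 150.
  600 → van 1 (new)  [load 600/700]
  600 → van 2 (new)  [load 600/700]
  475 → van 3 (new)  [load 475/700]
  450 → van 4 (new)  [load 450/700]
  350 → van 5 (new)  [load 350/700]
  350 → van 5  [load 700/700]
  150 → van 3  [load 625/700]
5 vans opened.

5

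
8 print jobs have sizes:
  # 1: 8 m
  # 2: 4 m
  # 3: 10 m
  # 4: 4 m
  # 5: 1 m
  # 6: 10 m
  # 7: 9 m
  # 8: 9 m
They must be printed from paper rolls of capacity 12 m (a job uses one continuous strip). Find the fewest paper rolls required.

6

Total = 10 + 10 + 9 + 9 + 8 + 4 + 4 + 1 = 55 m.
Lower bound: ⌈55/12⌉ = 5 paper rolls.
A packing using 6 paper rolls:
  roll 1: 10 + 1 = 11
  roll 2: 10 = 10
  roll 3: 9 = 9
  roll 4: 9 = 9
  roll 5: 8 + 4 = 12
  roll 6: 4 = 4
No arrangement into 5 paper rolls stays within capacity, so 6 is optimal.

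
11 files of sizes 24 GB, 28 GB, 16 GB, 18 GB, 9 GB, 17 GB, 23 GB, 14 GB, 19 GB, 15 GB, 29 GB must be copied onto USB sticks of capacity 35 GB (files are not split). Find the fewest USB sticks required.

Total = 29 + 28 + 24 + 23 + 19 + 18 + 17 + 16 + 15 + 14 + 9 = 212 GB.
Lower bound: ⌈212/35⌉ = 7 USB sticks.
A packing using 7 USB sticks:
  USB stick 1: 29 = 29
  USB stick 2: 28 = 28
  USB stick 3: 24 + 9 = 33
  USB stick 4: 23 = 23
  USB stick 5: 19 + 16 = 35
  USB stick 6: 18 + 17 = 35
  USB stick 7: 15 + 14 = 29
This matches the lower bound, so 7 is optimal.

7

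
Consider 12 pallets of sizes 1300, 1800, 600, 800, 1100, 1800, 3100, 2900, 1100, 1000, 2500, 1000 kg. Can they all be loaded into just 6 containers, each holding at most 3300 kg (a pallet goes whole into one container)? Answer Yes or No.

No

Total = 19000 kg; ⌈19000/3300⌉ = 6.
The bound of 6 does not rule out 6, but exhaustive search shows no assignment into 6 containers of capacity 3300 kg exists — the minimum is 7.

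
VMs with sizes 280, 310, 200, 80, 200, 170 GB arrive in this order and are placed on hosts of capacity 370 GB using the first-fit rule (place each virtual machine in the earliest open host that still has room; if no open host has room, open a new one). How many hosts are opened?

  280 → host 1 (new)  [load 280/370]
  310 → host 2 (new)  [load 310/370]
  200 → host 3 (new)  [load 200/370]
  80 → host 1  [load 360/370]
  200 → host 4 (new)  [load 200/370]
  170 → host 3  [load 370/370]
4 hosts opened.

4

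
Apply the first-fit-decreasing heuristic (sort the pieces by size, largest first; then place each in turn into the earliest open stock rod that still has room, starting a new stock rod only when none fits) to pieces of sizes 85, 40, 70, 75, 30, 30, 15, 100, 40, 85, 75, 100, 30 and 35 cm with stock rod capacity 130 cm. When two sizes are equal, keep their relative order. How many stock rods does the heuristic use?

Sorted descending: 100, 100, 85, 85, 75, 75, 70, 40, 40, 35, 30, 30, 30, 15.
  100 → stock rod 1 (new)  [load 100/130]
  100 → stock rod 2 (new)  [load 100/130]
  85 → stock rod 3 (new)  [load 85/130]
  85 → stock rod 4 (new)  [load 85/130]
  75 → stock rod 5 (new)  [load 75/130]
  75 → stock rod 6 (new)  [load 75/130]
  70 → stock rod 7 (new)  [load 70/130]
  40 → stock rod 3  [load 125/130]
  40 → stock rod 4  [load 125/130]
  35 → stock rod 5  [load 110/130]
  30 → stock rod 1  [load 130/130]
  30 → stock rod 2  [load 130/130]
  30 → stock rod 6  [load 105/130]
  15 → stock rod 5  [load 125/130]
7 stock rods opened.

7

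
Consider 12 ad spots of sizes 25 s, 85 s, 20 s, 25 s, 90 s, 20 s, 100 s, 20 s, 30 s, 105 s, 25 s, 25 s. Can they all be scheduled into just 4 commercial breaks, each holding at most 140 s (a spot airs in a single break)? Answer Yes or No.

No

Total = 570 s; ⌈570/140⌉ = 5.
At least 5 commercial breaks are required, but only 4 are allowed.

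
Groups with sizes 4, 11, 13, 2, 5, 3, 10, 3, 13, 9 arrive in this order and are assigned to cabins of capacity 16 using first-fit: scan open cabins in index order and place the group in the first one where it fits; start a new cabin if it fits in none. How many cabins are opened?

6

  4 → cabin 1 (new)  [load 4/16]
  11 → cabin 1  [load 15/16]
  13 → cabin 2 (new)  [load 13/16]
  2 → cabin 2  [load 15/16]
  5 → cabin 3 (new)  [load 5/16]
  3 → cabin 3  [load 8/16]
  10 → cabin 4 (new)  [load 10/16]
  3 → cabin 3  [load 11/16]
  13 → cabin 5 (new)  [load 13/16]
  9 → cabin 6 (new)  [load 9/16]
6 cabins opened.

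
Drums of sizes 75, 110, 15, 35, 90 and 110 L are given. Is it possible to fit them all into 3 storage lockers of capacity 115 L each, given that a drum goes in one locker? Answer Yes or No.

No

Total = 435 L; ⌈435/115⌉ = 4.
At least 4 storage lockers are required, but only 3 are allowed.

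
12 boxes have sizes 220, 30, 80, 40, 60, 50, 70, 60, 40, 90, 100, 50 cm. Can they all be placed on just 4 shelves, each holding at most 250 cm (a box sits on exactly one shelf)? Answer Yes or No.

Yes

A valid assignment using 4 shelves:
  shelf 1: 220 + 30 = 250
  shelf 2: 100 + 90 + 60 = 250
  shelf 3: 80 + 70 + 60 + 40 = 250
  shelf 4: 50 + 50 + 40 = 140
Every load is within 250 cm, so 4 shelves suffice.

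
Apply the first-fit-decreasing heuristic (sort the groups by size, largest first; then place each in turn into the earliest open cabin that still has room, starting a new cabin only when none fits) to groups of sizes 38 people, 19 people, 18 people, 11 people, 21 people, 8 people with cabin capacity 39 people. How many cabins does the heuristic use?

3

Sorted descending: 38, 21, 19, 18, 11, 8.
  38 → cabin 1 (new)  [load 38/39]
  21 → cabin 2 (new)  [load 21/39]
  19 → cabin 3 (new)  [load 19/39]
  18 → cabin 2  [load 39/39]
  11 → cabin 3  [load 30/39]
  8 → cabin 3  [load 38/39]
3 cabins opened.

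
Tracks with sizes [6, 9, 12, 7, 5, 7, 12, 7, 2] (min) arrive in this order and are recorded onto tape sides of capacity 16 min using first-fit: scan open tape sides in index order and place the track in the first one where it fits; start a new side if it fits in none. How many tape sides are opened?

5

  6 → side 1 (new)  [load 6/16]
  9 → side 1  [load 15/16]
  12 → side 2 (new)  [load 12/16]
  7 → side 3 (new)  [load 7/16]
  5 → side 3  [load 12/16]
  7 → side 4 (new)  [load 7/16]
  12 → side 5 (new)  [load 12/16]
  7 → side 4  [load 14/16]
  2 → side 2  [load 14/16]
5 tape sides opened.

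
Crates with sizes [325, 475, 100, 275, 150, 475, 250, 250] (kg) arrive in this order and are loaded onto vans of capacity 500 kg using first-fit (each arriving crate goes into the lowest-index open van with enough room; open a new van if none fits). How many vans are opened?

  325 → van 1 (new)  [load 325/500]
  475 → van 2 (new)  [load 475/500]
  100 → van 1  [load 425/500]
  275 → van 3 (new)  [load 275/500]
  150 → van 3  [load 425/500]
  475 → van 4 (new)  [load 475/500]
  250 → van 5 (new)  [load 250/500]
  250 → van 5  [load 500/500]
5 vans opened.

5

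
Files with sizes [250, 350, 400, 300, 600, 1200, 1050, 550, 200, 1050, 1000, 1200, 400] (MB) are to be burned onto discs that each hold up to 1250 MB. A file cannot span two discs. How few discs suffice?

Total = 1200 + 1200 + 1050 + 1050 + 1000 + 600 + 550 + 400 + 400 + 350 + 300 + 250 + 200 = 8550 MB.
Lower bound: ⌈8550/1250⌉ = 7 discs.
A packing using 8 discs:
  disc 1: 1200 = 1200
  disc 2: 1200 = 1200
  disc 3: 1050 + 200 = 1250
  disc 4: 1050 = 1050
  disc 5: 1000 + 250 = 1250
  disc 6: 600 + 550 = 1150
  disc 7: 400 + 400 + 350 = 1150
  disc 8: 300 = 300
No arrangement into 7 discs stays within capacity, so 8 is optimal.

8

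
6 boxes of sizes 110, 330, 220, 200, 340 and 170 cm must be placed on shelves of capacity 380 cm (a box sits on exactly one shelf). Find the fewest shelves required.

4

Total = 340 + 330 + 220 + 200 + 170 + 110 = 1370 cm.
Lower bound: ⌈1370/380⌉ = 4 shelves.
A packing using 4 shelves:
  shelf 1: 340 = 340
  shelf 2: 330 = 330
  shelf 3: 220 + 110 = 330
  shelf 4: 200 + 170 = 370
This matches the lower bound, so 4 is optimal.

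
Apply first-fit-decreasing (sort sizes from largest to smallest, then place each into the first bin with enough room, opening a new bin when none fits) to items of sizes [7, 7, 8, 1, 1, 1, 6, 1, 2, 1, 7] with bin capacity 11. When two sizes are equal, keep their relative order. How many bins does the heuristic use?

5

Sorted descending: 8, 7, 7, 7, 6, 2, 1, 1, 1, 1, 1.
  8 → bin 1 (new)  [load 8/11]
  7 → bin 2 (new)  [load 7/11]
  7 → bin 3 (new)  [load 7/11]
  7 → bin 4 (new)  [load 7/11]
  6 → bin 5 (new)  [load 6/11]
  2 → bin 1  [load 10/11]
  1 → bin 1  [load 11/11]
  1 → bin 2  [load 8/11]
  1 → bin 2  [load 9/11]
  1 → bin 2  [load 10/11]
  1 → bin 2  [load 11/11]
5 bins opened.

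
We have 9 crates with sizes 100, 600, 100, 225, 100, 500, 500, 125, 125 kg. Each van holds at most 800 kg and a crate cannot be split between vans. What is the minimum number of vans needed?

4

Total = 600 + 500 + 500 + 225 + 125 + 125 + 100 + 100 + 100 = 2375 kg.
Lower bound: ⌈2375/800⌉ = 3 vans.
A packing using 4 vans:
  van 1: 600 + 125 = 725
  van 2: 500 + 225 = 725
  van 3: 500 + 125 + 100 = 725
  van 4: 100 + 100 = 200
No arrangement into 3 vans stays within capacity, so 4 is optimal.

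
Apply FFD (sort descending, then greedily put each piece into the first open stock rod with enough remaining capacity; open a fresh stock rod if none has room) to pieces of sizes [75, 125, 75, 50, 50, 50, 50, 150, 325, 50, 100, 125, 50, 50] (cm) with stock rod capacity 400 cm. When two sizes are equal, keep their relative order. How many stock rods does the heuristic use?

4

Sorted descending: 325, 150, 125, 125, 100, 75, 75, 50, 50, 50, 50, 50, 50, 50.
  325 → stock rod 1 (new)  [load 325/400]
  150 → stock rod 2 (new)  [load 150/400]
  125 → stock rod 2  [load 275/400]
  125 → stock rod 2  [load 400/400]
  100 → stock rod 3 (new)  [load 100/400]
  75 → stock rod 1  [load 400/400]
  75 → stock rod 3  [load 175/400]
  50 → stock rod 3  [load 225/400]
  50 → stock rod 3  [load 275/400]
  50 → stock rod 3  [load 325/400]
  50 → stock rod 3  [load 375/400]
  50 → stock rod 4 (new)  [load 50/400]
  50 → stock rod 4  [load 100/400]
  50 → stock rod 4  [load 150/400]
4 stock rods opened.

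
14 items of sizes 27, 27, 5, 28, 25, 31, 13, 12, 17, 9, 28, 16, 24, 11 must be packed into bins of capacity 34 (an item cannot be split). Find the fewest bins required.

10

Total = 31 + 28 + 28 + 27 + 27 + 25 + 24 + 17 + 16 + 13 + 12 + 11 + 9 + 5 = 273.
Lower bound: ⌈273/34⌉ = 9 bins.
A packing using 10 bins:
  bin 1: 31 = 31
  bin 2: 28 + 5 = 33
  bin 3: 28 = 28
  bin 4: 27 = 27
  bin 5: 27 = 27
  bin 6: 25 + 9 = 34
  bin 7: 24 = 24
  bin 8: 17 + 16 = 33
  bin 9: 13 + 12 = 25
  bin 10: 11 = 11
No arrangement into 9 bins stays within capacity, so 10 is optimal.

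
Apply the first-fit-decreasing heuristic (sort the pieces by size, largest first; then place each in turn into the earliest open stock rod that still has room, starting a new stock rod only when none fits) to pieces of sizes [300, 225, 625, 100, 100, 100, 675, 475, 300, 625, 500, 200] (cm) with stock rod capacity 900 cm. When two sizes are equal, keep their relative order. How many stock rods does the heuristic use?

5

Sorted descending: 675, 625, 625, 500, 475, 300, 300, 225, 200, 100, 100, 100.
  675 → stock rod 1 (new)  [load 675/900]
  625 → stock rod 2 (new)  [load 625/900]
  625 → stock rod 3 (new)  [load 625/900]
  500 → stock rod 4 (new)  [load 500/900]
  475 → stock rod 5 (new)  [load 475/900]
  300 → stock rod 4  [load 800/900]
  300 → stock rod 5  [load 775/900]
  225 → stock rod 1  [load 900/900]
  200 → stock rod 2  [load 825/900]
  100 → stock rod 3  [load 725/900]
  100 → stock rod 3  [load 825/900]
  100 → stock rod 4  [load 900/900]
5 stock rods opened.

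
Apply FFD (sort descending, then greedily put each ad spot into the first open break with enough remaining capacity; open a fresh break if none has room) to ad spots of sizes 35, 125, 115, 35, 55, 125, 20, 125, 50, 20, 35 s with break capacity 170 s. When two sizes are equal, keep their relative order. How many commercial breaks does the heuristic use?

Sorted descending: 125, 125, 125, 115, 55, 50, 35, 35, 35, 20, 20.
  125 → break 1 (new)  [load 125/170]
  125 → break 2 (new)  [load 125/170]
  125 → break 3 (new)  [load 125/170]
  115 → break 4 (new)  [load 115/170]
  55 → break 4  [load 170/170]
  50 → break 5 (new)  [load 50/170]
  35 → break 1  [load 160/170]
  35 → break 2  [load 160/170]
  35 → break 3  [load 160/170]
  20 → break 5  [load 70/170]
  20 → break 5  [load 90/170]
5 commercial breaks opened.

5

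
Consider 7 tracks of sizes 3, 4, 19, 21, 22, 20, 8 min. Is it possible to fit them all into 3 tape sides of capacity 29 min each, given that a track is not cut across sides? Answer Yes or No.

Total = 97 min; ⌈97/29⌉ = 4.
At least 4 tape sides are required, but only 3 are allowed.

No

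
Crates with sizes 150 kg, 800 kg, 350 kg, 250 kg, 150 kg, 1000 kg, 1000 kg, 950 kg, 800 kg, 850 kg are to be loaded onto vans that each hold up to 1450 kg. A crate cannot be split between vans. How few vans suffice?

6

Total = 1000 + 1000 + 950 + 850 + 800 + 800 + 350 + 250 + 150 + 150 = 6300 kg.
Lower bound: ⌈6300/1450⌉ = 5 vans.
Also, 6 crates each exceed 725 kg, and no two of those can share a van, so at least 6 vans are needed.
A packing using 6 vans:
  van 1: 1000 + 350 = 1350
  van 2: 1000 + 250 + 150 = 1400
  van 3: 950 + 150 = 1100
  van 4: 850 = 850
  van 5: 800 = 800
  van 6: 800 = 800
This matches the lower bound, so 6 is optimal.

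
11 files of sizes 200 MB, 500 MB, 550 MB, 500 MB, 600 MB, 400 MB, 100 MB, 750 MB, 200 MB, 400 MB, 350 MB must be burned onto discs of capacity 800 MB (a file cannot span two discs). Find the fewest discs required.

7

Total = 750 + 600 + 550 + 500 + 500 + 400 + 400 + 350 + 200 + 200 + 100 = 4550 MB.
Lower bound: ⌈4550/800⌉ = 6 discs.
A packing using 7 discs:
  disc 1: 750 = 750
  disc 2: 600 + 200 = 800
  disc 3: 550 + 200 = 750
  disc 4: 500 + 100 = 600
  disc 5: 500 = 500
  disc 6: 400 + 400 = 800
  disc 7: 350 = 350
No arrangement into 6 discs stays within capacity, so 7 is optimal.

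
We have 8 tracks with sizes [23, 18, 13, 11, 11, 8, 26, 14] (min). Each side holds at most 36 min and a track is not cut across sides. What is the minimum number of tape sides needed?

Total = 26 + 23 + 18 + 14 + 13 + 11 + 11 + 8 = 124 min.
Lower bound: ⌈124/36⌉ = 4 tape sides.
A packing using 4 tape sides:
  side 1: 26 + 8 = 34
  side 2: 23 + 13 = 36
  side 3: 18 + 14 = 32
  side 4: 11 + 11 = 22
This matches the lower bound, so 4 is optimal.

4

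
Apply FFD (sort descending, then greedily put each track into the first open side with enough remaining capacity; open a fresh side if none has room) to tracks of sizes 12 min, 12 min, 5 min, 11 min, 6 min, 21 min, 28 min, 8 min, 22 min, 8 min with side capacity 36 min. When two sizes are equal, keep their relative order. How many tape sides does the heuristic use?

Sorted descending: 28, 22, 21, 12, 12, 11, 8, 8, 6, 5.
  28 → side 1 (new)  [load 28/36]
  22 → side 2 (new)  [load 22/36]
  21 → side 3 (new)  [load 21/36]
  12 → side 2  [load 34/36]
  12 → side 3  [load 33/36]
  11 → side 4 (new)  [load 11/36]
  8 → side 1  [load 36/36]
  8 → side 4  [load 19/36]
  6 → side 4  [load 25/36]
  5 → side 4  [load 30/36]
4 tape sides opened.

4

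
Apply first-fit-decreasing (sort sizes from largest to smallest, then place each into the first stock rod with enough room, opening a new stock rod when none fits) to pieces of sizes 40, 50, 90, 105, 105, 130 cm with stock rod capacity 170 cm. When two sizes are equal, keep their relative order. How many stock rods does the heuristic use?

Sorted descending: 130, 105, 105, 90, 50, 40.
  130 → stock rod 1 (new)  [load 130/170]
  105 → stock rod 2 (new)  [load 105/170]
  105 → stock rod 3 (new)  [load 105/170]
  90 → stock rod 4 (new)  [load 90/170]
  50 → stock rod 2  [load 155/170]
  40 → stock rod 1  [load 170/170]
4 stock rods opened.

4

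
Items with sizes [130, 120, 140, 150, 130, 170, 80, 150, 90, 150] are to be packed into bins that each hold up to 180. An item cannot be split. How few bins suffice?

9

Total = 170 + 150 + 150 + 150 + 140 + 130 + 130 + 120 + 90 + 80 = 1310.
Lower bound: ⌈1310/180⌉ = 8 bins.
A packing using 9 bins:
  bin 1: 170 = 170
  bin 2: 150 = 150
  bin 3: 150 = 150
  bin 4: 150 = 150
  bin 5: 140 = 140
  bin 6: 130 = 130
  bin 7: 130 = 130
  bin 8: 120 = 120
  bin 9: 90 + 80 = 170
No arrangement into 8 bins stays within capacity, so 9 is optimal.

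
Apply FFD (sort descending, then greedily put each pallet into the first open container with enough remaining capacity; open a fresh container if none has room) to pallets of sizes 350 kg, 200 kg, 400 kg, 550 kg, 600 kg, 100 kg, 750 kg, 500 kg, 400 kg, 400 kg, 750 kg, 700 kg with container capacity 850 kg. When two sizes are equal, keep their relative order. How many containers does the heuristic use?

8

Sorted descending: 750, 750, 700, 600, 550, 500, 400, 400, 400, 350, 200, 100.
  750 → container 1 (new)  [load 750/850]
  750 → container 2 (new)  [load 750/850]
  700 → container 3 (new)  [load 700/850]
  600 → container 4 (new)  [load 600/850]
  550 → container 5 (new)  [load 550/850]
  500 → container 6 (new)  [load 500/850]
  400 → container 7 (new)  [load 400/850]
  400 → container 7  [load 800/850]
  400 → container 8 (new)  [load 400/850]
  350 → container 6  [load 850/850]
  200 → container 4  [load 800/850]
  100 → container 1  [load 850/850]
8 containers opened.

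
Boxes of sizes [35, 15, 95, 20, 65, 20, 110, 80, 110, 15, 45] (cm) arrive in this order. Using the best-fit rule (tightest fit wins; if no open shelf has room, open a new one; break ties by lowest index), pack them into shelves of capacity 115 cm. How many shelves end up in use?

6

  35 → shelf 1 (new)  [load 35/115]
  15 → shelf 1  [load 50/115]
  95 → shelf 2 (new)  [load 95/115]
  20 → shelf 2  [load 115/115]
  65 → shelf 1  [load 115/115]
  20 → shelf 3 (new)  [load 20/115]
  110 → shelf 4 (new)  [load 110/115]
  80 → shelf 3  [load 100/115]
  110 → shelf 5 (new)  [load 110/115]
  15 → shelf 3  [load 115/115]
  45 → shelf 6 (new)  [load 45/115]
6 shelves opened.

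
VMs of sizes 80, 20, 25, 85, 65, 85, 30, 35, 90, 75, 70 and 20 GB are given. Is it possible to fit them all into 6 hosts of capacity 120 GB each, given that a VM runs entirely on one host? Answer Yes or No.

Total = 680 GB; ⌈680/120⌉ = 6.
7 VMs each exceed half the capacity and cannot share a host, forcing at least 7 hosts.
At least 7 hosts are required, but only 6 are allowed.

No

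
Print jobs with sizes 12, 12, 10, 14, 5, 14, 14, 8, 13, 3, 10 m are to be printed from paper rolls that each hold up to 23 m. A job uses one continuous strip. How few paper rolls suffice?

Total = 14 + 14 + 14 + 13 + 12 + 12 + 10 + 10 + 8 + 5 + 3 = 115 m.
Lower bound: ⌈115/23⌉ = 5 paper rolls.
Also, 6 print jobs each exceed 23/2 m, and no two of those can share a roll, so at least 6 paper rolls are needed.
A packing using 6 paper rolls:
  roll 1: 14 + 8 = 22
  roll 2: 14 + 5 + 3 = 22
  roll 3: 14 = 14
  roll 4: 13 + 10 = 23
  roll 5: 12 + 10 = 22
  roll 6: 12 = 12
This matches the lower bound, so 6 is optimal.

6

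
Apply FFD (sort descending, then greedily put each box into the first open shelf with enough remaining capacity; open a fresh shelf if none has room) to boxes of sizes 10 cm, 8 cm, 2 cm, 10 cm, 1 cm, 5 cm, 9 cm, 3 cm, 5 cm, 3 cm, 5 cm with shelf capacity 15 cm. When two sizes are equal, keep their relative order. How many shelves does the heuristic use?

5

Sorted descending: 10, 10, 9, 8, 5, 5, 5, 3, 3, 2, 1.
  10 → shelf 1 (new)  [load 10/15]
  10 → shelf 2 (new)  [load 10/15]
  9 → shelf 3 (new)  [load 9/15]
  8 → shelf 4 (new)  [load 8/15]
  5 → shelf 1  [load 15/15]
  5 → shelf 2  [load 15/15]
  5 → shelf 3  [load 14/15]
  3 → shelf 4  [load 11/15]
  3 → shelf 4  [load 14/15]
  2 → shelf 5 (new)  [load 2/15]
  1 → shelf 3  [load 15/15]
5 shelves opened.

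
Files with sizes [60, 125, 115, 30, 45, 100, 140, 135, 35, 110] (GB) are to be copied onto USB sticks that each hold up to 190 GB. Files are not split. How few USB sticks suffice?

6

Total = 140 + 135 + 125 + 115 + 110 + 100 + 60 + 45 + 35 + 30 = 895 GB.
Lower bound: ⌈895/190⌉ = 5 USB sticks.
Also, 6 files each exceed 95 GB, and no two of those can share a USB stick, so at least 6 USB sticks are needed.
A packing using 6 USB sticks:
  USB stick 1: 140 + 45 = 185
  USB stick 2: 135 + 35 = 170
  USB stick 3: 125 + 60 = 185
  USB stick 4: 115 + 30 = 145
  USB stick 5: 110 = 110
  USB stick 6: 100 = 100
This matches the lower bound, so 6 is optimal.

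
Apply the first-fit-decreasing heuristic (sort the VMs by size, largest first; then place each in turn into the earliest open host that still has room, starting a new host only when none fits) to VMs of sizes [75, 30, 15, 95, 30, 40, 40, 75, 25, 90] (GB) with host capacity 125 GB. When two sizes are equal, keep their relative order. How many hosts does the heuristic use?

Sorted descending: 95, 90, 75, 75, 40, 40, 30, 30, 25, 15.
  95 → host 1 (new)  [load 95/125]
  90 → host 2 (new)  [load 90/125]
  75 → host 3 (new)  [load 75/125]
  75 → host 4 (new)  [load 75/125]
  40 → host 3  [load 115/125]
  40 → host 4  [load 115/125]
  30 → host 1  [load 125/125]
  30 → host 2  [load 120/125]
  25 → host 5 (new)  [load 25/125]
  15 → host 5  [load 40/125]
5 hosts opened.

5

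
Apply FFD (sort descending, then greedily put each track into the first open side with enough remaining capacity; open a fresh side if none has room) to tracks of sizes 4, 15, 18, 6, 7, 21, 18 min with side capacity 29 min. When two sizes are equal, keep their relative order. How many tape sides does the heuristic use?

4

Sorted descending: 21, 18, 18, 15, 7, 6, 4.
  21 → side 1 (new)  [load 21/29]
  18 → side 2 (new)  [load 18/29]
  18 → side 3 (new)  [load 18/29]
  15 → side 4 (new)  [load 15/29]
  7 → side 1  [load 28/29]
  6 → side 2  [load 24/29]
  4 → side 2  [load 28/29]
4 tape sides opened.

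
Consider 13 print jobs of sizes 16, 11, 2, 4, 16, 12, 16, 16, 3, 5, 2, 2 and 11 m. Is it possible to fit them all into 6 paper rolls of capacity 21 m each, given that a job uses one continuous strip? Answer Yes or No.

Total = 116 m; ⌈116/21⌉ = 6.
7 print jobs each exceed half the capacity and cannot share a roll, forcing at least 7 paper rolls.
At least 7 paper rolls are required, but only 6 are allowed.

No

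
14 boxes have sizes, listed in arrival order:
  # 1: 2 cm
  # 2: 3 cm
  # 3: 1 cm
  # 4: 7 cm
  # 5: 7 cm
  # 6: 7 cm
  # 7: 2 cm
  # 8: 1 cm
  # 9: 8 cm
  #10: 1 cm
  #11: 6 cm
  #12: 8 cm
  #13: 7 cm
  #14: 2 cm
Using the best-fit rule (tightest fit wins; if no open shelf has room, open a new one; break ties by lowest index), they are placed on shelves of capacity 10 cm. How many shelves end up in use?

  2 → shelf 1 (new)  [load 2/10]
  3 → shelf 1  [load 5/10]
  1 → shelf 1  [load 6/10]
  7 → shelf 2 (new)  [load 7/10]
  7 → shelf 3 (new)  [load 7/10]
  7 → shelf 4 (new)  [load 7/10]
  2 → shelf 2  [load 9/10]
  1 → shelf 2  [load 10/10]
  8 → shelf 5 (new)  [load 8/10]
  1 → shelf 5  [load 9/10]
  6 → shelf 6 (new)  [load 6/10]
  8 → shelf 7 (new)  [load 8/10]
  7 → shelf 8 (new)  [load 7/10]
  2 → shelf 7  [load 10/10]
8 shelves opened.

8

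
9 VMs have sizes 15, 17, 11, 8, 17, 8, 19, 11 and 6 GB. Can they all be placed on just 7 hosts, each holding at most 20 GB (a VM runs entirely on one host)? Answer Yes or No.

Yes

A valid assignment using 7 hosts:
  host 1: 19 = 19
  host 2: 17 = 17
  host 3: 17 = 17
  host 4: 15 = 15
  host 5: 11 + 8 = 19
  host 6: 11 + 8 = 19
  host 7: 6 = 6
Every load is within 20 GB, so 7 hosts suffice.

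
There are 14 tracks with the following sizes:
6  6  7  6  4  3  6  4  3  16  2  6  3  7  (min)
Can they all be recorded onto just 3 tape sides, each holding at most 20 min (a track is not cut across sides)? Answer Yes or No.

No

Total = 79 min; ⌈79/20⌉ = 4.
At least 4 tape sides are required, but only 3 are allowed.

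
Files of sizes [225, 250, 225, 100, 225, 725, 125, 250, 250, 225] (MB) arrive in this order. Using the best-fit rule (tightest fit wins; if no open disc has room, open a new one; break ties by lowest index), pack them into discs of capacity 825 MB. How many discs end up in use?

  225 → disc 1 (new)  [load 225/825]
  250 → disc 1  [load 475/825]
  225 → disc 1  [load 700/825]
  100 → disc 1  [load 800/825]
  225 → disc 2 (new)  [load 225/825]
  725 → disc 3 (new)  [load 725/825]
  125 → disc 2  [load 350/825]
  250 → disc 2  [load 600/825]
  250 → disc 4 (new)  [load 250/825]
  225 → disc 2  [load 825/825]
4 discs opened.

4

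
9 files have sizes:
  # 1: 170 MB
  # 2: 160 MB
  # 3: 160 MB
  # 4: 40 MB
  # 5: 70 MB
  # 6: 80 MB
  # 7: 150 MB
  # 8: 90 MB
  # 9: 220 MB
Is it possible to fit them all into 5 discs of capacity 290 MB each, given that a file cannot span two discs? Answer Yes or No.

A valid assignment using 5 discs:
  disc 1: 220 + 70 = 290
  disc 2: 170 + 90 = 260
  disc 3: 160 + 80 + 40 = 280
  disc 4: 160 = 160
  disc 5: 150 = 150
Every load is within 290 MB, so 5 discs suffice.

Yes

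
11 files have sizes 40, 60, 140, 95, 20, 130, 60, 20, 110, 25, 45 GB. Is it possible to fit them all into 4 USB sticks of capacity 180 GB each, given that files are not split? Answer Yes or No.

No

Total = 745 GB; ⌈745/180⌉ = 5.
At least 5 USB sticks are required, but only 4 are allowed.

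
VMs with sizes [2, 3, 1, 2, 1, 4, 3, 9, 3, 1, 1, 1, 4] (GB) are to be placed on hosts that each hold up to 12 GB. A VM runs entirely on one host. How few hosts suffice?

Total = 9 + 4 + 4 + 3 + 3 + 3 + 2 + 2 + 1 + 1 + 1 + 1 + 1 = 35 GB.
Lower bound: ⌈35/12⌉ = 3 hosts.
A packing using 3 hosts:
  host 1: 9 + 3 = 12
  host 2: 4 + 4 + 3 + 1 = 12
  host 3: 3 + 2 + 2 + 1 + 1 + 1 + 1 = 11
This matches the lower bound, so 3 is optimal.

3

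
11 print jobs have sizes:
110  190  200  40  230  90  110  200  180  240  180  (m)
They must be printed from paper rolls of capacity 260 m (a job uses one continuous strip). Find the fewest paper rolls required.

Total = 240 + 230 + 200 + 200 + 190 + 180 + 180 + 110 + 110 + 90 + 40 = 1770 m.
Lower bound: ⌈1770/260⌉ = 7 paper rolls.
A packing using 9 paper rolls:
  roll 1: 240 = 240
  roll 2: 230 = 230
  roll 3: 200 + 40 = 240
  roll 4: 200 = 200
  roll 5: 190 = 190
  roll 6: 180 = 180
  roll 7: 180 = 180
  roll 8: 110 + 110 = 220
  roll 9: 90 = 90
No arrangement into 8 paper rolls stays within capacity, so 9 is optimal.

9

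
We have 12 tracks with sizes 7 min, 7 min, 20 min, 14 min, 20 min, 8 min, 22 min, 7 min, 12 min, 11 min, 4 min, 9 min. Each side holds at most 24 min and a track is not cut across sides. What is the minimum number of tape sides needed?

Total = 22 + 20 + 20 + 14 + 12 + 11 + 9 + 8 + 7 + 7 + 7 + 4 = 141 min.
Lower bound: ⌈141/24⌉ = 6 tape sides.
A packing using 7 tape sides:
  side 1: 22 = 22
  side 2: 20 + 4 = 24
  side 3: 20 = 20
  side 4: 14 + 9 = 23
  side 5: 12 + 11 = 23
  side 6: 8 + 7 + 7 = 22
  side 7: 7 = 7
No arrangement into 6 tape sides stays within capacity, so 7 is optimal.

7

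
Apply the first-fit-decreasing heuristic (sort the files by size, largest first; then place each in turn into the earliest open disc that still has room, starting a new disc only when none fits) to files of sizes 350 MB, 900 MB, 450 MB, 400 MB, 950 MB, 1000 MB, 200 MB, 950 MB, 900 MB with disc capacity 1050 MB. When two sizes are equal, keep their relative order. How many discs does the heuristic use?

7

Sorted descending: 1000, 950, 950, 900, 900, 450, 400, 350, 200.
  1000 → disc 1 (new)  [load 1000/1050]
  950 → disc 2 (new)  [load 950/1050]
  950 → disc 3 (new)  [load 950/1050]
  900 → disc 4 (new)  [load 900/1050]
  900 → disc 5 (new)  [load 900/1050]
  450 → disc 6 (new)  [load 450/1050]
  400 → disc 6  [load 850/1050]
  350 → disc 7 (new)  [load 350/1050]
  200 → disc 6  [load 1050/1050]
7 discs opened.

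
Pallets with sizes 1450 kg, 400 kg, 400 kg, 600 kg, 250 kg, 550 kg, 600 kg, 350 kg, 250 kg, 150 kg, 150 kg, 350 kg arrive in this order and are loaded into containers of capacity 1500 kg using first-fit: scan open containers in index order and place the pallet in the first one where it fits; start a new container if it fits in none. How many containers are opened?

4

  1450 → container 1 (new)  [load 1450/1500]
  400 → container 2 (new)  [load 400/1500]
  400 → container 2  [load 800/1500]
  600 → container 2  [load 1400/1500]
  250 → container 3 (new)  [load 250/1500]
  550 → container 3  [load 800/1500]
  600 → container 3  [load 1400/1500]
  350 → container 4 (new)  [load 350/1500]
  250 → container 4  [load 600/1500]
  150 → container 4  [load 750/1500]
  150 → container 4  [load 900/1500]
  350 → container 4  [load 1250/1500]
4 containers opened.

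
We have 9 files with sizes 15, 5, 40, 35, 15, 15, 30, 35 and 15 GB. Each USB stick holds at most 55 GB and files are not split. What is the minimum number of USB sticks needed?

4

Total = 40 + 35 + 35 + 30 + 15 + 15 + 15 + 15 + 5 = 205 GB.
Lower bound: ⌈205/55⌉ = 4 USB sticks.
A packing using 4 USB sticks:
  USB stick 1: 40 + 15 = 55
  USB stick 2: 35 + 15 + 5 = 55
  USB stick 3: 35 + 15 = 50
  USB stick 4: 30 + 15 = 45
This matches the lower bound, so 4 is optimal.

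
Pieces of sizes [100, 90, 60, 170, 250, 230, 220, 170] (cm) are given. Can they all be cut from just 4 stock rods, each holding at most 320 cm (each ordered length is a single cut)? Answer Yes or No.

Total = 1290 cm; ⌈1290/320⌉ = 5.
At least 5 stock rods are required, but only 4 are allowed.

No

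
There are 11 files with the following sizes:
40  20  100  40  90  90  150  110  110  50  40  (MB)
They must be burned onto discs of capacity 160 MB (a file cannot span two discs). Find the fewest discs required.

Total = 150 + 110 + 110 + 100 + 90 + 90 + 50 + 40 + 40 + 40 + 20 = 840 MB.
Lower bound: ⌈840/160⌉ = 6 discs.
A packing using 6 discs:
  disc 1: 150 = 150
  disc 2: 110 + 50 = 160
  disc 3: 110 + 40 = 150
  disc 4: 100 + 40 + 20 = 160
  disc 5: 90 + 40 = 130
  disc 6: 90 = 90
This matches the lower bound, so 6 is optimal.

6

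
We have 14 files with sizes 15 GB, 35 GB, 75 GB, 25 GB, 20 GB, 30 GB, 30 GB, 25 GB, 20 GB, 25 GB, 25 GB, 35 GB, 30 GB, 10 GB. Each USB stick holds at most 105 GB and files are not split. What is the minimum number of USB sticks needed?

4

Total = 75 + 35 + 35 + 30 + 30 + 30 + 25 + 25 + 25 + 25 + 20 + 20 + 15 + 10 = 400 GB.
Lower bound: ⌈400/105⌉ = 4 USB sticks.
A packing using 4 USB sticks:
  USB stick 1: 75 + 30 = 105
  USB stick 2: 35 + 35 + 30 = 100
  USB stick 3: 30 + 25 + 25 + 25 = 105
  USB stick 4: 25 + 20 + 20 + 15 + 10 = 90
This matches the lower bound, so 4 is optimal.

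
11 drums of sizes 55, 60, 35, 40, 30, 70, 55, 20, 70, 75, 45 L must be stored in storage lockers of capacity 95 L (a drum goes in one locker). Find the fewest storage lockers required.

7

Total = 75 + 70 + 70 + 60 + 55 + 55 + 45 + 40 + 35 + 30 + 20 = 555 L.
Lower bound: ⌈555/95⌉ = 6 storage lockers.
A packing using 7 storage lockers:
  locker 1: 75 + 20 = 95
  locker 2: 70 = 70
  locker 3: 70 = 70
  locker 4: 60 + 35 = 95
  locker 5: 55 + 40 = 95
  locker 6: 55 + 30 = 85
  locker 7: 45 = 45
No arrangement into 6 storage lockers stays within capacity, so 7 is optimal.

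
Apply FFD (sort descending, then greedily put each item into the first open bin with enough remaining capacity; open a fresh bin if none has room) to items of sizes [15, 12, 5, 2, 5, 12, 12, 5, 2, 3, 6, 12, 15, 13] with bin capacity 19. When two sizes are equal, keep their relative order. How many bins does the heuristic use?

7

Sorted descending: 15, 15, 13, 12, 12, 12, 12, 6, 5, 5, 5, 3, 2, 2.
  15 → bin 1 (new)  [load 15/19]
  15 → bin 2 (new)  [load 15/19]
  13 → bin 3 (new)  [load 13/19]
  12 → bin 4 (new)  [load 12/19]
  12 → bin 5 (new)  [load 12/19]
  12 → bin 6 (new)  [load 12/19]
  12 → bin 7 (new)  [load 12/19]
  6 → bin 3  [load 19/19]
  5 → bin 4  [load 17/19]
  5 → bin 5  [load 17/19]
  5 → bin 6  [load 17/19]
  3 → bin 1  [load 18/19]
  2 → bin 2  [load 17/19]
  2 → bin 2  [load 19/19]
7 bins opened.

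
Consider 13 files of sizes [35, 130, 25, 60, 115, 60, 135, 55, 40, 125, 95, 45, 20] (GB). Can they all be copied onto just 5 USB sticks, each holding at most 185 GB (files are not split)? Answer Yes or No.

No

Total = 940 GB; ⌈940/185⌉ = 6.
At least 6 USB sticks are required, but only 5 are allowed.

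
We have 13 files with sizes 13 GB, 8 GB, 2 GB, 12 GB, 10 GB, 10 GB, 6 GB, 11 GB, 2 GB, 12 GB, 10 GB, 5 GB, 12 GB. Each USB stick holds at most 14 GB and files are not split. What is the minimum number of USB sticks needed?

10

Total = 13 + 12 + 12 + 12 + 11 + 10 + 10 + 10 + 8 + 6 + 5 + 2 + 2 = 113 GB.
Lower bound: ⌈113/14⌉ = 9 USB sticks.
A packing using 10 USB sticks:
  USB stick 1: 13 = 13
  USB stick 2: 12 + 2 = 14
  USB stick 3: 12 + 2 = 14
  USB stick 4: 12 = 12
  USB stick 5: 11 = 11
  USB stick 6: 10 = 10
  USB stick 7: 10 = 10
  USB stick 8: 10 = 10
  USB stick 9: 8 + 6 = 14
  USB stick 10: 5 = 5
No arrangement into 9 USB sticks stays within capacity, so 10 is optimal.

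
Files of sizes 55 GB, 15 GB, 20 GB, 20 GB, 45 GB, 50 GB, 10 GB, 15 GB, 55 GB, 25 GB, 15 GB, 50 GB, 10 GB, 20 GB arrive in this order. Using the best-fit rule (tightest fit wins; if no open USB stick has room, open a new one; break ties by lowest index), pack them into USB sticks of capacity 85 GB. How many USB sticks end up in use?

  55 → USB stick 1 (new)  [load 55/85]
  15 → USB stick 1  [load 70/85]
  20 → USB stick 2 (new)  [load 20/85]
  20 → USB stick 2  [load 40/85]
  45 → USB stick 2  [load 85/85]
  50 → USB stick 3 (new)  [load 50/85]
  10 → USB stick 1  [load 80/85]
  15 → USB stick 3  [load 65/85]
  55 → USB stick 4 (new)  [load 55/85]
  25 → USB stick 4  [load 80/85]
  15 → USB stick 3  [load 80/85]
  50 → USB stick 5 (new)  [load 50/85]
  10 → USB stick 5  [load 60/85]
  20 → USB stick 5  [load 80/85]
5 USB sticks opened.

5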